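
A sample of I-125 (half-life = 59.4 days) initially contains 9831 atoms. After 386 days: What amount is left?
N = N₀(1/2)^(t/t½) = 108.7 atoms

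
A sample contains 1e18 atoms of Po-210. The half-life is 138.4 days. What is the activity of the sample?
A = λN = 5.008e15 decays/day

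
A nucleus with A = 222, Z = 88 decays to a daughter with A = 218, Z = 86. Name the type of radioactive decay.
ΔA = -4, ΔZ = -2 ⇒ alpha decay (α)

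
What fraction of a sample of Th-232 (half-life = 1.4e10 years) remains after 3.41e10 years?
N/N₀ = (1/2)^(t/t½) = 0.1848 = 18.5%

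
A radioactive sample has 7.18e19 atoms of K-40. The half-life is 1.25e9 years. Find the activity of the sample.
A = λN = 3.981e10 decays/year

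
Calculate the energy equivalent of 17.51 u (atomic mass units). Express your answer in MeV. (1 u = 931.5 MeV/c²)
E = mc² = 16310 MeV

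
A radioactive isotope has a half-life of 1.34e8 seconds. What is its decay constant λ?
λ = ln(2)/t½ = 5.173e-9 second⁻¹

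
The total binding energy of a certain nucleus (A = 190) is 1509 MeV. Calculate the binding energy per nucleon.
B.E./A = 1509/190 = 7.942 MeV/nucleon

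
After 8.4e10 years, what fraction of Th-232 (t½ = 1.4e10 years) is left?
N/N₀ = (1/2)^(t/t½) = 0.01562 = 1.56%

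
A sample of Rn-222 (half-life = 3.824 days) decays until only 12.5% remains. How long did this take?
t = t½ × log₂(N₀/N) = 11.47 days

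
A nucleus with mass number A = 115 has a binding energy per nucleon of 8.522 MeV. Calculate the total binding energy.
B.E. = 8.522 × 115 = 980 MeV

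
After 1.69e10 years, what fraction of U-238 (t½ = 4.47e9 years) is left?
N/N₀ = (1/2)^(t/t½) = 0.07276 = 7.28%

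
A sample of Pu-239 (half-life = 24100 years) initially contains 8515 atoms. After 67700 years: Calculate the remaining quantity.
N = N₀(1/2)^(t/t½) = 1215 atoms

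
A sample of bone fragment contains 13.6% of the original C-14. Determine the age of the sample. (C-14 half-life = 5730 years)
Age = t½ × log₂(1/ratio) = 16490 years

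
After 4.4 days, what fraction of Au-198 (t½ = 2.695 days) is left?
N/N₀ = (1/2)^(t/t½) = 0.3225 = 32.2%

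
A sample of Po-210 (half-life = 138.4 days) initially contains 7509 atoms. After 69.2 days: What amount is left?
N = N₀(1/2)^(t/t½) = 5310 atoms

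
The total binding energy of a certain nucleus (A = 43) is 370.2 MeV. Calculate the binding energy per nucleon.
B.E./A = 370.2/43 = 8.609 MeV/nucleon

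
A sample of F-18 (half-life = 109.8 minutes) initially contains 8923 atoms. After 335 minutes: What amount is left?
N = N₀(1/2)^(t/t½) = 1077 atoms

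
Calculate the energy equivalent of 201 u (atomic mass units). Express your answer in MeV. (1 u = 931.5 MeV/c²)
E = mc² = 1.872e5 MeV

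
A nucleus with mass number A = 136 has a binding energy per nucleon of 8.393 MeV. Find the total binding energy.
B.E. = 8.393 × 136 = 1141 MeV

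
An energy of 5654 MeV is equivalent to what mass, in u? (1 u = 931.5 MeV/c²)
m = E/c² = 6.07 u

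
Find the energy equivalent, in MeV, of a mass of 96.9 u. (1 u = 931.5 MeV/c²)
E = mc² = 90260 MeV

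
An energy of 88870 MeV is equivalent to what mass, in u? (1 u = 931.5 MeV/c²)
m = E/c² = 95.41 u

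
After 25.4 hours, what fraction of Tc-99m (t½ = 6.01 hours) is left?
N/N₀ = (1/2)^(t/t½) = 0.05343 = 5.34%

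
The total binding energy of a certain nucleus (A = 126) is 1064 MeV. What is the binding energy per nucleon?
B.E./A = 1064/126 = 8.444 MeV/nucleon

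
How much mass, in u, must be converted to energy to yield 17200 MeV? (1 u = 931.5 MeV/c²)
m = E/c² = 18.46 u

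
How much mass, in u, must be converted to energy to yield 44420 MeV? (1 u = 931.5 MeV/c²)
m = E/c² = 47.69 u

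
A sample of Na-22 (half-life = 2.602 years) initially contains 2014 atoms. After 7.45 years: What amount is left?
N = N₀(1/2)^(t/t½) = 276.8 atoms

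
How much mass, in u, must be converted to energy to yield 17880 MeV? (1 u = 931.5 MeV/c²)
m = E/c² = 19.19 u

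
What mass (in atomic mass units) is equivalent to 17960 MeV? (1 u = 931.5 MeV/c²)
m = E/c² = 19.28 u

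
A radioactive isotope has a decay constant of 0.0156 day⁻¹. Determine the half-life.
t½ = ln(2)/λ = 44.43 days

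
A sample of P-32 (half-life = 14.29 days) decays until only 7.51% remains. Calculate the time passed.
t = t½ × log₂(N₀/N) = 53.37 days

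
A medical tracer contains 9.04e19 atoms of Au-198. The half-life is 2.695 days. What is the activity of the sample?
A = λN = 2.325e19 decays/day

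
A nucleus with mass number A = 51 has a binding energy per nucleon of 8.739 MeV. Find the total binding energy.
B.E. = 8.739 × 51 = 445.7 MeV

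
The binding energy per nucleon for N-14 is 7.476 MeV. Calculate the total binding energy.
B.E. = 7.476 × 14 = 104.7 MeV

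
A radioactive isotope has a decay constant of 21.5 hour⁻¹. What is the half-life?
t½ = ln(2)/λ = 0.03224 hours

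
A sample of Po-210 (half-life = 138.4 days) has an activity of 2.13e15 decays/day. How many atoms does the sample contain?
N = A/λ = 4.253e17 atoms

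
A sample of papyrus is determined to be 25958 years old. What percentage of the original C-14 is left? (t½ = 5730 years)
N/N₀ = (1/2)^(t/t½) = 0.04328 = 4.33%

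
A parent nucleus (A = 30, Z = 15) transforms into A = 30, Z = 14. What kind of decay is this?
ΔA = 0, ΔZ = -1 ⇒ beta-plus decay (β⁺) or electron capture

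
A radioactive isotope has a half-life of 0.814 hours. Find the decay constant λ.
λ = ln(2)/t½ = 0.8515 hour⁻¹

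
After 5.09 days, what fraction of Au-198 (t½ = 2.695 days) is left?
N/N₀ = (1/2)^(t/t½) = 0.2701 = 27%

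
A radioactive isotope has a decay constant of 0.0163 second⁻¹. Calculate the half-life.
t½ = ln(2)/λ = 42.52 seconds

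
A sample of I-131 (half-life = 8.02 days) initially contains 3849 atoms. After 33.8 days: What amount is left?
N = N₀(1/2)^(t/t½) = 207.3 atoms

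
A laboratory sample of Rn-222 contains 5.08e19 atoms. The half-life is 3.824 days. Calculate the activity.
A = λN = 9.208e18 decays/day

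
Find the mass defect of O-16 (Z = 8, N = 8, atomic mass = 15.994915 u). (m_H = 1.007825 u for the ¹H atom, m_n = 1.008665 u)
Δm = Z·m_H + N·m_n − M = 0.137 u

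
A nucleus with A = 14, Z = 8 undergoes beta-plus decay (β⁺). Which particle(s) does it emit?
β⁺: positron (e⁺) + neutrino (νₑ)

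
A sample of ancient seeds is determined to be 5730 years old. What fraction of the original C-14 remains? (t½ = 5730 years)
N/N₀ = (1/2)^(t/t½) = 0.5 = 50%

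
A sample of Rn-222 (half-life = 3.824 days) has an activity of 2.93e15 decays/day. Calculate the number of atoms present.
N = A/λ = 1.616e16 atoms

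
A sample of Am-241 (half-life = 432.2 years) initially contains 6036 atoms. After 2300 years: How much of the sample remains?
N = N₀(1/2)^(t/t½) = 150.9 atoms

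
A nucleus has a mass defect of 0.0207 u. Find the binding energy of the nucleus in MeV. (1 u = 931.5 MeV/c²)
B.E. = Δm × 931.5 = 19.28 MeV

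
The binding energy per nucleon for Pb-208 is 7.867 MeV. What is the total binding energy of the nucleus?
B.E. = 7.867 × 208 = 1636 MeV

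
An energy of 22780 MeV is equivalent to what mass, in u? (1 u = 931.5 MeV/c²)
m = E/c² = 24.46 u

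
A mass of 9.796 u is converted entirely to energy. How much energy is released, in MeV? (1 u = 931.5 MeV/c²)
E = mc² = 9125 MeV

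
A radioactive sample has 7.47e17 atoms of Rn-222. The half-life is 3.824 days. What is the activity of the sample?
A = λN = 1.354e17 decays/day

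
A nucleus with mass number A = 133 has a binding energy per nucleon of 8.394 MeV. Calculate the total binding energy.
B.E. = 8.394 × 133 = 1116 MeV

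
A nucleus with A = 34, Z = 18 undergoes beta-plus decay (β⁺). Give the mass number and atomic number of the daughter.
Daughter: A = 34, Z = 17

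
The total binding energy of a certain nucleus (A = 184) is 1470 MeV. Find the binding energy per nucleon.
B.E./A = 1470/184 = 7.989 MeV/nucleon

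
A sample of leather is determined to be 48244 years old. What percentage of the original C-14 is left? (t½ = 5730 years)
N/N₀ = (1/2)^(t/t½) = 0.002921 = 0.292%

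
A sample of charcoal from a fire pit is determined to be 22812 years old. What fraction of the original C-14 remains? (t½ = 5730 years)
N/N₀ = (1/2)^(t/t½) = 0.06332 = 6.33%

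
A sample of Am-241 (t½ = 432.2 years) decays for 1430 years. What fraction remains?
N/N₀ = (1/2)^(t/t½) = 0.1009 = 10.1%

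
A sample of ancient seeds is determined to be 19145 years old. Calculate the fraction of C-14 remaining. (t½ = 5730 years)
N/N₀ = (1/2)^(t/t½) = 0.09867 = 9.87%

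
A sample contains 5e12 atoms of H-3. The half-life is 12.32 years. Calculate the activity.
A = λN = 2.813e11 decays/year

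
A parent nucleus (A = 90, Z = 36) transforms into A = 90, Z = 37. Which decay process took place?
ΔA = 0, ΔZ = +1 ⇒ beta-minus decay (β⁻)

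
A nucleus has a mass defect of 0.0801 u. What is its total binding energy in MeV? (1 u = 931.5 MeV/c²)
B.E. = Δm × 931.5 = 74.61 MeV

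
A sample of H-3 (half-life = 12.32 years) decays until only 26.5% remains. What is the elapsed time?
t = t½ × log₂(N₀/N) = 23.6 years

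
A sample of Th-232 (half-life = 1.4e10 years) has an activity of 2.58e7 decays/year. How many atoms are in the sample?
N = A/λ = 5.211e17 atoms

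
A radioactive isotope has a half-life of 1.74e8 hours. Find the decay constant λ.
λ = ln(2)/t½ = 3.984e-9 hour⁻¹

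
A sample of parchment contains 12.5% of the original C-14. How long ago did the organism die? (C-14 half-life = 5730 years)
Age = t½ × log₂(1/ratio) = 17190 years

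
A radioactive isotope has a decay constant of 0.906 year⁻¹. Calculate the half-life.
t½ = ln(2)/λ = 0.7651 years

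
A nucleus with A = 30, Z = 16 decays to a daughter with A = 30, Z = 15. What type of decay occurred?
ΔA = 0, ΔZ = -1 ⇒ beta-plus decay (β⁺) or electron capture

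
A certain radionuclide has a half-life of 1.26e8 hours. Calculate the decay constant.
λ = ln(2)/t½ = 5.501e-9 hour⁻¹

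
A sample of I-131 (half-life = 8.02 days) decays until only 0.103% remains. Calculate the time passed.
t = t½ × log₂(N₀/N) = 79.58 days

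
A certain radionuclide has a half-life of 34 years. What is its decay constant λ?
λ = ln(2)/t½ = 0.02039 year⁻¹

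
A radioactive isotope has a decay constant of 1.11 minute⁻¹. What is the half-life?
t½ = ln(2)/λ = 0.6245 minutes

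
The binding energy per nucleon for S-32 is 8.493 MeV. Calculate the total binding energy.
B.E. = 8.493 × 32 = 271.8 MeV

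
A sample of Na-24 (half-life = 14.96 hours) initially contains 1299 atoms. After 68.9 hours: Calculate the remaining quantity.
N = N₀(1/2)^(t/t½) = 53.36 atoms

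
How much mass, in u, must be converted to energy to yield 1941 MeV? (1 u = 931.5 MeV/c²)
m = E/c² = 2.084 u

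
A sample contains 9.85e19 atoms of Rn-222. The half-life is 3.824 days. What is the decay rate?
A = λN = 1.785e19 decays/day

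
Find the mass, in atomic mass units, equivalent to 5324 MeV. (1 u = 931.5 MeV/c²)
m = E/c² = 5.716 u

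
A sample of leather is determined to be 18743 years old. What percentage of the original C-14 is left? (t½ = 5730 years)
N/N₀ = (1/2)^(t/t½) = 0.1036 = 10.4%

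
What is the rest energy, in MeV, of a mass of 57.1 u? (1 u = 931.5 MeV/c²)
E = mc² = 53190 MeV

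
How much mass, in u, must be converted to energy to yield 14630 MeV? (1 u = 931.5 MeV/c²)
m = E/c² = 15.71 u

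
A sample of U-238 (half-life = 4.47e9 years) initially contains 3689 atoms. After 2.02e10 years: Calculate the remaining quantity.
N = N₀(1/2)^(t/t½) = 160.9 atoms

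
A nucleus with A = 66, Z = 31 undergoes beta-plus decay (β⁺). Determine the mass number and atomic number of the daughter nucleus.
Daughter: A = 66, Z = 30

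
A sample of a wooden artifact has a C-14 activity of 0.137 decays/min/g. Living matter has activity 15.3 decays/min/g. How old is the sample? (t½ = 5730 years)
Age = t½ × log₂(A₀/A) = 38980 years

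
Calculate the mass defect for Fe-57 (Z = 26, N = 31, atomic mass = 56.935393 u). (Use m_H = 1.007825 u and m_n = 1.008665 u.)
Δm = Z·m_H + N·m_n − M = 0.5367 u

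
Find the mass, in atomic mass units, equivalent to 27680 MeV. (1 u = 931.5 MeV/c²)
m = E/c² = 29.72 u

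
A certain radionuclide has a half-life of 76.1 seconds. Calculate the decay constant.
λ = ln(2)/t½ = 0.009108 second⁻¹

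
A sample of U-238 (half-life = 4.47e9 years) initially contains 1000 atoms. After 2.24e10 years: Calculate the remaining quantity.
N = N₀(1/2)^(t/t½) = 31.01 atoms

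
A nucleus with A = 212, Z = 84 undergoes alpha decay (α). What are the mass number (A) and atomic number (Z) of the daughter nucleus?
Daughter: A = 208, Z = 82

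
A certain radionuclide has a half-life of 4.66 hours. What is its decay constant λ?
λ = ln(2)/t½ = 0.1487 hour⁻¹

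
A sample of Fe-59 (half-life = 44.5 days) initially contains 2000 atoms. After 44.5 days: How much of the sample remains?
N = N₀(1/2)^(t/t½) = 1000 atoms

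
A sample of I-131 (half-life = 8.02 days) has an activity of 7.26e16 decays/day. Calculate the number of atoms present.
N = A/λ = 8.4e17 atoms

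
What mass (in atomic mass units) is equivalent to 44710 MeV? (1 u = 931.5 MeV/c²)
m = E/c² = 48 u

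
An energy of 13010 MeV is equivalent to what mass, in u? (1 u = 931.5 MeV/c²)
m = E/c² = 13.97 u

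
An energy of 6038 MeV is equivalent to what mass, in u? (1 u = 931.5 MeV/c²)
m = E/c² = 6.482 u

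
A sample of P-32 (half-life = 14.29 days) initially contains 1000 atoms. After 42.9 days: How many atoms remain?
N = N₀(1/2)^(t/t½) = 124.8 atoms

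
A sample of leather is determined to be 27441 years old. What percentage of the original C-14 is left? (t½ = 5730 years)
N/N₀ = (1/2)^(t/t½) = 0.03617 = 3.62%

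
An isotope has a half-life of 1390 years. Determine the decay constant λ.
λ = ln(2)/t½ = 4.987e-4 year⁻¹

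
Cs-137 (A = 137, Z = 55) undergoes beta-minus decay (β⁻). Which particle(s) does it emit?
β⁻: electron (e⁻) + antineutrino (ν̄ₑ)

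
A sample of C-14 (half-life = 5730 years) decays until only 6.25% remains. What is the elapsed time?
t = t½ × log₂(N₀/N) = 22920 years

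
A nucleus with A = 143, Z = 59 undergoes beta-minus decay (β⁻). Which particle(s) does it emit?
β⁻: electron (e⁻) + antineutrino (ν̄ₑ)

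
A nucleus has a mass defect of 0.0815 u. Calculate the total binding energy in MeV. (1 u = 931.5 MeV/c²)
B.E. = Δm × 931.5 = 75.92 MeV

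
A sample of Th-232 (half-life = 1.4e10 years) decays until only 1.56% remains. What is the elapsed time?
t = t½ × log₂(N₀/N) = 8.403e10 years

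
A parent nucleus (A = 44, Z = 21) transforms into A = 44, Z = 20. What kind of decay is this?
ΔA = 0, ΔZ = -1 ⇒ beta-plus decay (β⁺) or electron capture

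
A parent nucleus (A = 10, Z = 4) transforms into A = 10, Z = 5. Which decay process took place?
ΔA = 0, ΔZ = +1 ⇒ beta-minus decay (β⁻)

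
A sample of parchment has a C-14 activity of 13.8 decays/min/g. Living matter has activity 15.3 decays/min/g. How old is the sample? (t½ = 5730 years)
Age = t½ × log₂(A₀/A) = 853 years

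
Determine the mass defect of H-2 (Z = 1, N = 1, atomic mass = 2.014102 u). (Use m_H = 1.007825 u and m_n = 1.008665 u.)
Δm = Z·m_H + N·m_n − M = 0.002388 u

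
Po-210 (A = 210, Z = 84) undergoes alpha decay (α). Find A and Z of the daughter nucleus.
Daughter: A = 206, Z = 82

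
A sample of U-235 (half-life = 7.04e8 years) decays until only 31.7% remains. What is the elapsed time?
t = t½ × log₂(N₀/N) = 1.167e9 years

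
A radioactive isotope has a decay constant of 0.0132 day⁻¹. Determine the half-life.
t½ = ln(2)/λ = 52.51 days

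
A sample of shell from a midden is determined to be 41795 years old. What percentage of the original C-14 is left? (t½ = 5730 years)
N/N₀ = (1/2)^(t/t½) = 0.006372 = 0.637%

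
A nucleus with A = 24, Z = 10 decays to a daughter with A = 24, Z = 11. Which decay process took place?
ΔA = 0, ΔZ = +1 ⇒ beta-minus decay (β⁻)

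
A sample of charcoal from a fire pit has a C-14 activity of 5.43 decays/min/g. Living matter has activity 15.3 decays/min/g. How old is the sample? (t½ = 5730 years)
Age = t½ × log₂(A₀/A) = 8564 years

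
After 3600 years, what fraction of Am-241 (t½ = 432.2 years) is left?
N/N₀ = (1/2)^(t/t½) = 0.003109 = 0.311%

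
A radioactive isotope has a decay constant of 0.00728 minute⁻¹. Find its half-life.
t½ = ln(2)/λ = 95.21 minutes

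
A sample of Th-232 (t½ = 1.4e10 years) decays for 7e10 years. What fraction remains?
N/N₀ = (1/2)^(t/t½) = 0.03125 = 3.12%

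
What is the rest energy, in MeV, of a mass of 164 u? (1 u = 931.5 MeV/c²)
E = mc² = 1.528e5 MeV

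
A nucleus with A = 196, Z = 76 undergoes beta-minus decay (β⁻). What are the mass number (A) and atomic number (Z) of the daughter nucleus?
Daughter: A = 196, Z = 77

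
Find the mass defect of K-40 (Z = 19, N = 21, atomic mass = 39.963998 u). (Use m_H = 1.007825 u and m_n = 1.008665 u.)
Δm = Z·m_H + N·m_n − M = 0.3666 u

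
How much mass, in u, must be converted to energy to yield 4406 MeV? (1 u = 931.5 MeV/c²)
m = E/c² = 4.73 u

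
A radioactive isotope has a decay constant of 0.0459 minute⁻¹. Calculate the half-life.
t½ = ln(2)/λ = 15.1 minutes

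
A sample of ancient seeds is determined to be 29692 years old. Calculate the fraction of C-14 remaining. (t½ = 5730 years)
N/N₀ = (1/2)^(t/t½) = 0.02755 = 2.75%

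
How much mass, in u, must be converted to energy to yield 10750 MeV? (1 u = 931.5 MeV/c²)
m = E/c² = 11.54 u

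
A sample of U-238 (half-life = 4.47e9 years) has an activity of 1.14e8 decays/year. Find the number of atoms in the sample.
N = A/λ = 7.352e17 atoms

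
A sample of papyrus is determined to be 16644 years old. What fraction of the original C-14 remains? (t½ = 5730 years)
N/N₀ = (1/2)^(t/t½) = 0.1335 = 13.4%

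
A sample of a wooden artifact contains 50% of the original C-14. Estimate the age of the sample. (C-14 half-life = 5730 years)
Age = t½ × log₂(1/ratio) = 5730 years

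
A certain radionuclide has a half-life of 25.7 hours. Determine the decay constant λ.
λ = ln(2)/t½ = 0.02697 hour⁻¹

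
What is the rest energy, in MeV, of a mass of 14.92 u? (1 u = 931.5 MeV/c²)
E = mc² = 13900 MeV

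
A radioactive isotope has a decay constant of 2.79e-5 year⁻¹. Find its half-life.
t½ = ln(2)/λ = 24840 years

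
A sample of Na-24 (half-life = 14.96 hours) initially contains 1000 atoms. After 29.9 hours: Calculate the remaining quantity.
N = N₀(1/2)^(t/t½) = 250.2 atoms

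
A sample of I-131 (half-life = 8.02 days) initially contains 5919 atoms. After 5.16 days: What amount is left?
N = N₀(1/2)^(t/t½) = 3789 atoms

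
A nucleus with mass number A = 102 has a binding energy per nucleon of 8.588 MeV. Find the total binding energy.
B.E. = 8.588 × 102 = 876 MeV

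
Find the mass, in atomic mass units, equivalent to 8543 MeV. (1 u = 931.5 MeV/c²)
m = E/c² = 9.171 u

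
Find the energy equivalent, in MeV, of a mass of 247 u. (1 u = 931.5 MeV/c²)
E = mc² = 2.301e5 MeV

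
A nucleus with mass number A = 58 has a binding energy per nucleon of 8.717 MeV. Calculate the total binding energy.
B.E. = 8.717 × 58 = 505.6 MeV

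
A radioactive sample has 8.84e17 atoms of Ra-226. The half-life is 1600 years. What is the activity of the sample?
A = λN = 3.83e14 decays/year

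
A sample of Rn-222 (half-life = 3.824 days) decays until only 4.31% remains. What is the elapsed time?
t = t½ × log₂(N₀/N) = 17.35 days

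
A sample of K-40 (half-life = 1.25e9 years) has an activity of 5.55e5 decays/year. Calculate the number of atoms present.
N = A/λ = 1.001e15 atoms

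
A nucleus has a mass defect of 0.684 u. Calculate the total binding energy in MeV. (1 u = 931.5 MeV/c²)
B.E. = Δm × 931.5 = 637.1 MeV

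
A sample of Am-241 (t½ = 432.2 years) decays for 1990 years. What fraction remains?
N/N₀ = (1/2)^(t/t½) = 0.04111 = 4.11%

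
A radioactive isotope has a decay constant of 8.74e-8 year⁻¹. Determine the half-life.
t½ = ln(2)/λ = 7.931e6 years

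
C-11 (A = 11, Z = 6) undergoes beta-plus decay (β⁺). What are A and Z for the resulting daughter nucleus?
Daughter: A = 11, Z = 5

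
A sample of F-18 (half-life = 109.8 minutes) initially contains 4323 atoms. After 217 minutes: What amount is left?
N = N₀(1/2)^(t/t½) = 1099 atoms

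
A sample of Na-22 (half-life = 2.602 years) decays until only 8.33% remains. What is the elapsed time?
t = t½ × log₂(N₀/N) = 9.33 years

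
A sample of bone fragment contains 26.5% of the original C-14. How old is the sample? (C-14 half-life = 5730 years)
Age = t½ × log₂(1/ratio) = 10980 years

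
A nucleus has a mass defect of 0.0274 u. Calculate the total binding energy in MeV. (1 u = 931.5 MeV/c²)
B.E. = Δm × 931.5 = 25.52 MeV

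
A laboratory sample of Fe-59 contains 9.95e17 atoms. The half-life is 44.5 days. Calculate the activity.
A = λN = 1.55e16 decays/day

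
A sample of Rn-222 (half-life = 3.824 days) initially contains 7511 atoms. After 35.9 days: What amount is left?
N = N₀(1/2)^(t/t½) = 11.21 atoms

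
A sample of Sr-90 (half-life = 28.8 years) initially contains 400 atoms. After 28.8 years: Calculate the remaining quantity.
N = N₀(1/2)^(t/t½) = 200 atoms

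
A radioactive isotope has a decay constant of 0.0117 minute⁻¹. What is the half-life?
t½ = ln(2)/λ = 59.24 minutes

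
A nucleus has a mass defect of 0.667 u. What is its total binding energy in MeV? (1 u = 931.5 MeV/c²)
B.E. = Δm × 931.5 = 621.3 MeV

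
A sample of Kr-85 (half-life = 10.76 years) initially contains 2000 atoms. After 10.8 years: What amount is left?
N = N₀(1/2)^(t/t½) = 997.4 atoms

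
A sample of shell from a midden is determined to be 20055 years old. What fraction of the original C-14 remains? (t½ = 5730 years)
N/N₀ = (1/2)^(t/t½) = 0.08839 = 8.84%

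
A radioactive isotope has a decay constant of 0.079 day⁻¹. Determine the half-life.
t½ = ln(2)/λ = 8.774 days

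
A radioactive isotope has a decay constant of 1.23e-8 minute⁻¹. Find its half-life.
t½ = ln(2)/λ = 5.635e7 minutes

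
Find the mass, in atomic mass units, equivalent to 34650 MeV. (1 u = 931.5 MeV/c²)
m = E/c² = 37.2 u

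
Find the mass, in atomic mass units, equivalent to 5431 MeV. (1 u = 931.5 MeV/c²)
m = E/c² = 5.83 u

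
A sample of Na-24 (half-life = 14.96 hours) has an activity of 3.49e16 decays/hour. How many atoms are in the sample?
N = A/λ = 7.532e17 atoms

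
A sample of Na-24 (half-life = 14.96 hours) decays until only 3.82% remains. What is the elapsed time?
t = t½ × log₂(N₀/N) = 70.47 hours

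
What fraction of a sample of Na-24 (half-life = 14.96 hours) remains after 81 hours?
N/N₀ = (1/2)^(t/t½) = 0.02345 = 2.34%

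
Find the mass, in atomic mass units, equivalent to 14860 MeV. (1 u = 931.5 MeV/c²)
m = E/c² = 15.95 u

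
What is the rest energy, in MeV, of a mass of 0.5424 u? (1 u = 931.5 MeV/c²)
E = mc² = 505.2 MeV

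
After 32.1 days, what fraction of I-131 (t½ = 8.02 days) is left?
N/N₀ = (1/2)^(t/t½) = 0.06239 = 6.24%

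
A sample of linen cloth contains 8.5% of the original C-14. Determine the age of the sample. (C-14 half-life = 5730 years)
Age = t½ × log₂(1/ratio) = 20380 years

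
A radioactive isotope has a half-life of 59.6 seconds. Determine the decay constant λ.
λ = ln(2)/t½ = 0.01163 second⁻¹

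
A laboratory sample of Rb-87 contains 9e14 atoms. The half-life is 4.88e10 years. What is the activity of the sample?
A = λN = 12780 decays/year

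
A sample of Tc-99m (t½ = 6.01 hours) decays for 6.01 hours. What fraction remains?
N/N₀ = (1/2)^(t/t½) = 0.5 = 50%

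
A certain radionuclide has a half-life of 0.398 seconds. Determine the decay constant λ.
λ = ln(2)/t½ = 1.742 second⁻¹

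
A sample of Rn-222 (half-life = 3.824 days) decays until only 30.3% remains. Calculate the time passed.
t = t½ × log₂(N₀/N) = 6.587 days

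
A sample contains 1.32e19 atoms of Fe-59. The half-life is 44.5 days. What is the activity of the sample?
A = λN = 2.056e17 decays/day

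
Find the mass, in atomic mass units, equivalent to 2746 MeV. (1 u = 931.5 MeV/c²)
m = E/c² = 2.948 u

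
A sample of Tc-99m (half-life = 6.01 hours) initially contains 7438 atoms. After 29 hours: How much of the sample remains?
N = N₀(1/2)^(t/t½) = 262.4 atoms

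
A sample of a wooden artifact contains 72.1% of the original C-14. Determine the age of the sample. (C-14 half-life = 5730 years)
Age = t½ × log₂(1/ratio) = 2704 years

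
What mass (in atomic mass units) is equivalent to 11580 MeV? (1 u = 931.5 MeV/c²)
m = E/c² = 12.43 u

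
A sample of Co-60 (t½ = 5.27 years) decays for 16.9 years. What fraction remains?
N/N₀ = (1/2)^(t/t½) = 0.1083 = 10.8%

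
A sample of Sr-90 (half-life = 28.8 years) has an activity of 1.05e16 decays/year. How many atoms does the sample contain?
N = A/λ = 4.363e17 atoms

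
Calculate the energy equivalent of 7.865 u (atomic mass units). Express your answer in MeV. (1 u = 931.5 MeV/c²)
E = mc² = 7326 MeV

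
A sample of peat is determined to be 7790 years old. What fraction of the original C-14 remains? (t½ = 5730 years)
N/N₀ = (1/2)^(t/t½) = 0.3897 = 39%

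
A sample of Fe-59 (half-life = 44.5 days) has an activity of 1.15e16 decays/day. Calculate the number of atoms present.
N = A/λ = 7.383e17 atoms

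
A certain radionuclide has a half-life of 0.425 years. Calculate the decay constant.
λ = ln(2)/t½ = 1.631 year⁻¹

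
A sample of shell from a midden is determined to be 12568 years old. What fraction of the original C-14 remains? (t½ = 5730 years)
N/N₀ = (1/2)^(t/t½) = 0.2186 = 21.9%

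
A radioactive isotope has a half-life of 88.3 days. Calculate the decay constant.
λ = ln(2)/t½ = 0.00785 day⁻¹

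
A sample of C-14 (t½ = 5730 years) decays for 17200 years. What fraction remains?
N/N₀ = (1/2)^(t/t½) = 0.1248 = 12.5%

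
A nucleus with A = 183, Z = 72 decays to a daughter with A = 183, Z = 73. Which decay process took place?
ΔA = 0, ΔZ = +1 ⇒ beta-minus decay (β⁻)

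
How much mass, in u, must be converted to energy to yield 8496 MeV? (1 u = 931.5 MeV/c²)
m = E/c² = 9.121 u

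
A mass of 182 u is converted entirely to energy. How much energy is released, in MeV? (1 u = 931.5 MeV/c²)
E = mc² = 1.695e5 MeV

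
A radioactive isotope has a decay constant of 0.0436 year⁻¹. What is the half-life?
t½ = ln(2)/λ = 15.9 years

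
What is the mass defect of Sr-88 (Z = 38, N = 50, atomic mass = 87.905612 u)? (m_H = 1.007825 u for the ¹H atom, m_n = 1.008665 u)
Δm = Z·m_H + N·m_n − M = 0.825 u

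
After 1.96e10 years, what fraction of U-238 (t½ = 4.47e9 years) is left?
N/N₀ = (1/2)^(t/t½) = 0.04787 = 4.79%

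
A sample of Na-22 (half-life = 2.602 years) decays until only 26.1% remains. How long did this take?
t = t½ × log₂(N₀/N) = 5.042 years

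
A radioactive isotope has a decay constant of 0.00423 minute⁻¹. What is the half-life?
t½ = ln(2)/λ = 163.9 minutes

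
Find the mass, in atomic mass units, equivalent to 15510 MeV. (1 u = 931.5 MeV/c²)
m = E/c² = 16.65 u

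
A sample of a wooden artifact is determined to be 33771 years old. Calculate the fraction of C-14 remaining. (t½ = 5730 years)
N/N₀ = (1/2)^(t/t½) = 0.01682 = 1.68%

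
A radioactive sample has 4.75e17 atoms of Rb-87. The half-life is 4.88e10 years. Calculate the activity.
A = λN = 6.747e6 decays/year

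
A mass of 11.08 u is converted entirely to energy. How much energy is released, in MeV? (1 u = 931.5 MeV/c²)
E = mc² = 10320 MeV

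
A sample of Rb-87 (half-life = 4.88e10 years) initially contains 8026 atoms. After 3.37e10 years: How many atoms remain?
N = N₀(1/2)^(t/t½) = 4973 atoms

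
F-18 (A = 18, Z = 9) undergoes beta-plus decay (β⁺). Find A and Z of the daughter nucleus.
Daughter: A = 18, Z = 8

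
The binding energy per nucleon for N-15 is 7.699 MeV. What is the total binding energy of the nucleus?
B.E. = 7.699 × 15 = 115.5 MeV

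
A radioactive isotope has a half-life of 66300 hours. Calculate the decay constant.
λ = ln(2)/t½ = 1.045e-5 hour⁻¹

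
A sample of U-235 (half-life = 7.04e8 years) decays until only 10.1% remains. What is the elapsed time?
t = t½ × log₂(N₀/N) = 2.329e9 years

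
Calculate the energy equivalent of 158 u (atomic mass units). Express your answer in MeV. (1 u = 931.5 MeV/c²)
E = mc² = 1.472e5 MeV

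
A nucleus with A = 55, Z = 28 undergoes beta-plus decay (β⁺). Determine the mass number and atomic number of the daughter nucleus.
Daughter: A = 55, Z = 27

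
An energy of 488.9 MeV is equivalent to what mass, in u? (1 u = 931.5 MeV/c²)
m = E/c² = 0.5249 u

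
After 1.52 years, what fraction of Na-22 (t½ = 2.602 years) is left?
N/N₀ = (1/2)^(t/t½) = 0.667 = 66.7%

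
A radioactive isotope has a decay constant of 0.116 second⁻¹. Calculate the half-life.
t½ = ln(2)/λ = 5.975 seconds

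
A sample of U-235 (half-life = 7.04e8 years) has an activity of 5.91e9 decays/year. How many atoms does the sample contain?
N = A/λ = 6.003e18 atoms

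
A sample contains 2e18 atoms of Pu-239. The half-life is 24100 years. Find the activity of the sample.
A = λN = 5.752e13 decays/year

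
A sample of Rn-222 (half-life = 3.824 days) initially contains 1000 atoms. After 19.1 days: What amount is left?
N = N₀(1/2)^(t/t½) = 31.36 atoms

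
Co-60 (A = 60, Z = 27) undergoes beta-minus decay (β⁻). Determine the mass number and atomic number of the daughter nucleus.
Daughter: A = 60, Z = 28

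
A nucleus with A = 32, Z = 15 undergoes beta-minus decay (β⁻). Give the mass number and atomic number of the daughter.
Daughter: A = 32, Z = 16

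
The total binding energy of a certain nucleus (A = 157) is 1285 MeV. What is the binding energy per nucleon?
B.E./A = 1285/157 = 8.185 MeV/nucleon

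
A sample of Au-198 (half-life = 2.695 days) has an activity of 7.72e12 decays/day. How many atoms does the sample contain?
N = A/λ = 3.002e13 atoms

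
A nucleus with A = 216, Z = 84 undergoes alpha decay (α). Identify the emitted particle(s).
α particle = ⁴₂He (2 protons + 2 neutrons)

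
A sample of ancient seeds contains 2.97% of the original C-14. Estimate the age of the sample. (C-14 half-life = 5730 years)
Age = t½ × log₂(1/ratio) = 29070 years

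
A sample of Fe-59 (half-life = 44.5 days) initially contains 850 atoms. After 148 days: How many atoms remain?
N = N₀(1/2)^(t/t½) = 84.77 atoms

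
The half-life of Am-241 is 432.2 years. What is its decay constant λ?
λ = ln(2)/t½ = 0.001604 year⁻¹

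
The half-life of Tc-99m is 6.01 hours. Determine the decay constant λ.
λ = ln(2)/t½ = 0.1153 hour⁻¹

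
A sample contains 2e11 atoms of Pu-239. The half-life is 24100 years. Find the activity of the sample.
A = λN = 5.752e6 decays/year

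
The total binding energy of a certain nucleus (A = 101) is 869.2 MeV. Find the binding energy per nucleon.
B.E./A = 869.2/101 = 8.606 MeV/nucleon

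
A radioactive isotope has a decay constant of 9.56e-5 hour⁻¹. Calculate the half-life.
t½ = ln(2)/λ = 7250 hours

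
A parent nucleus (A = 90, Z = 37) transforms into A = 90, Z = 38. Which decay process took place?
ΔA = 0, ΔZ = +1 ⇒ beta-minus decay (β⁻)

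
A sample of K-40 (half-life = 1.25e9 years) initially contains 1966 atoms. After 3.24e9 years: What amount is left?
N = N₀(1/2)^(t/t½) = 326.1 atoms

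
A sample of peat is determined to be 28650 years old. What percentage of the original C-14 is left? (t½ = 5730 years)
N/N₀ = (1/2)^(t/t½) = 0.03125 = 3.12%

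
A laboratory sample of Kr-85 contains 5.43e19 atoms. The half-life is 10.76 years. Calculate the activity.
A = λN = 3.498e18 decays/year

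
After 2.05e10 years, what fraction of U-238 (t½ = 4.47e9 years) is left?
N/N₀ = (1/2)^(t/t½) = 0.04163 = 4.16%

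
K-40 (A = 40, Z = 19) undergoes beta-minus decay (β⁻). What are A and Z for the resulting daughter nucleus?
Daughter: A = 40, Z = 20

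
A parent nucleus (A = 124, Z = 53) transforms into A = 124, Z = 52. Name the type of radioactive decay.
ΔA = 0, ΔZ = -1 ⇒ beta-plus decay (β⁺) or electron capture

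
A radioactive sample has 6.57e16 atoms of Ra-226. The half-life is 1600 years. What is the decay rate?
A = λN = 2.846e13 decays/year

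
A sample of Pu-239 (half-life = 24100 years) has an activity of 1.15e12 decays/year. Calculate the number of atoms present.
N = A/λ = 3.998e16 atoms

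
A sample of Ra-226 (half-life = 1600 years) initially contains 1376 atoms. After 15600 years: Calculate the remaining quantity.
N = N₀(1/2)^(t/t½) = 1.598 atoms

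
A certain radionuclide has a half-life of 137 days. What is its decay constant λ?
λ = ln(2)/t½ = 0.005059 day⁻¹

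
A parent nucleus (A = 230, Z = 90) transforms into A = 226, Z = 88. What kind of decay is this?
ΔA = -4, ΔZ = -2 ⇒ alpha decay (α)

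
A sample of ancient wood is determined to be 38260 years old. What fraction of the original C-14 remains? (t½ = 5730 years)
N/N₀ = (1/2)^(t/t½) = 0.009772 = 0.977%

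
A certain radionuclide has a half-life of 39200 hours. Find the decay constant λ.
λ = ln(2)/t½ = 1.768e-5 hour⁻¹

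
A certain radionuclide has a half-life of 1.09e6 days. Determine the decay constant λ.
λ = ln(2)/t½ = 6.359e-7 day⁻¹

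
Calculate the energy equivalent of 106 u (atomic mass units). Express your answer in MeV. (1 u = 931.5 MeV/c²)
E = mc² = 98740 MeV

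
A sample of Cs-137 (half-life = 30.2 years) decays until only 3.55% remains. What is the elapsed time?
t = t½ × log₂(N₀/N) = 145.4 years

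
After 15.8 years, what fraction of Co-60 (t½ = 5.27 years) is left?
N/N₀ = (1/2)^(t/t½) = 0.1252 = 12.5%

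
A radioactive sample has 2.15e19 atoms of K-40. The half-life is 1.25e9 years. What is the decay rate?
A = λN = 1.192e10 decays/year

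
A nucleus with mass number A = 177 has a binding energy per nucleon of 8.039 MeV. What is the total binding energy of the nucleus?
B.E. = 8.039 × 177 = 1423 MeV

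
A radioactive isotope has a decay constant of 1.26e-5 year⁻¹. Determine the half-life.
t½ = ln(2)/λ = 55010 years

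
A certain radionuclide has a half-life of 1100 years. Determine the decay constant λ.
λ = ln(2)/t½ = 6.301e-4 year⁻¹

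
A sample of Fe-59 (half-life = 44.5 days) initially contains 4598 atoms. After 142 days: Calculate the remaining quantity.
N = N₀(1/2)^(t/t½) = 503.5 atoms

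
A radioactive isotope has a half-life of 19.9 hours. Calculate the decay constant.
λ = ln(2)/t½ = 0.03483 hour⁻¹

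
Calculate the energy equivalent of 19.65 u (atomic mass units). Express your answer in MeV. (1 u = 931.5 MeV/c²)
E = mc² = 18300 MeV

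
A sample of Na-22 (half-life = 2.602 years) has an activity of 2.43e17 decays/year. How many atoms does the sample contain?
N = A/λ = 9.122e17 atoms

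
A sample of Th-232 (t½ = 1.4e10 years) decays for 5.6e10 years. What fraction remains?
N/N₀ = (1/2)^(t/t½) = 0.0625 = 6.25%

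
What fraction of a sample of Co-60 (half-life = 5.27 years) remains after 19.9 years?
N/N₀ = (1/2)^(t/t½) = 0.07299 = 7.3%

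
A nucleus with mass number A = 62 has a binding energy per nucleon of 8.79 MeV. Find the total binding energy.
B.E. = 8.79 × 62 = 545 MeV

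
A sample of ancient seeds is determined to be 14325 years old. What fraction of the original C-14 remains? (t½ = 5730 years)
N/N₀ = (1/2)^(t/t½) = 0.1768 = 17.7%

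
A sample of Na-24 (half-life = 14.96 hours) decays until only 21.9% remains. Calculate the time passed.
t = t½ × log₂(N₀/N) = 32.78 hours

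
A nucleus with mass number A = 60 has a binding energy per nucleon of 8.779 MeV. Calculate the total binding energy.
B.E. = 8.779 × 60 = 526.7 MeV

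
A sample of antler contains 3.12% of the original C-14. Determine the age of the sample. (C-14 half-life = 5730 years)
Age = t½ × log₂(1/ratio) = 28660 years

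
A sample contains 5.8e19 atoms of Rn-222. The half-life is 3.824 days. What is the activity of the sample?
A = λN = 1.051e19 decays/day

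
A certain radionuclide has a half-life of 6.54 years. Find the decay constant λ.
λ = ln(2)/t½ = 0.106 year⁻¹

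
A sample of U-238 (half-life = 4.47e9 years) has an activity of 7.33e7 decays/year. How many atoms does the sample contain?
N = A/λ = 4.727e17 atoms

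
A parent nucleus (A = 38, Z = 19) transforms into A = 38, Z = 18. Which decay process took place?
ΔA = 0, ΔZ = -1 ⇒ beta-plus decay (β⁺) or electron capture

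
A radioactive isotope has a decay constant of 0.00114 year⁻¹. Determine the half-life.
t½ = ln(2)/λ = 608 years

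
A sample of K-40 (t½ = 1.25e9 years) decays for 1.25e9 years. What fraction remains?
N/N₀ = (1/2)^(t/t½) = 0.5 = 50%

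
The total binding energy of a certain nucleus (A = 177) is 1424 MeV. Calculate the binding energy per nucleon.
B.E./A = 1424/177 = 8.045 MeV/nucleon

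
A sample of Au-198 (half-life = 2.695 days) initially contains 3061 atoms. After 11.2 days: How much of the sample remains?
N = N₀(1/2)^(t/t½) = 171.7 atoms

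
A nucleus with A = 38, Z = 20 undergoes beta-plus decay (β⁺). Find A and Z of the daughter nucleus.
Daughter: A = 38, Z = 19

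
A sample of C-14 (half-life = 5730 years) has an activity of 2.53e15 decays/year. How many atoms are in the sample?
N = A/λ = 2.091e19 atoms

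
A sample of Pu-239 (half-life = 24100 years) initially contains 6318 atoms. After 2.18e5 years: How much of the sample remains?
N = N₀(1/2)^(t/t½) = 11.96 atoms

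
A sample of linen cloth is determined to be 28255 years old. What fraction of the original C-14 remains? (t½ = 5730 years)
N/N₀ = (1/2)^(t/t½) = 0.03278 = 3.28%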